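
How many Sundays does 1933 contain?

53

1 January 1933 is a Sunday.
From 1 January 1933 to 31 December 1933 is 365 days inclusive.
365 = 7 × 52 + 1, so there are 52 full weeks plus 1 extra day.
Each full week contributes one Sunday: 52 so far.
The 1 extra day is Sun — 1 of them qualifies.
Total: 52 + 1 = 53.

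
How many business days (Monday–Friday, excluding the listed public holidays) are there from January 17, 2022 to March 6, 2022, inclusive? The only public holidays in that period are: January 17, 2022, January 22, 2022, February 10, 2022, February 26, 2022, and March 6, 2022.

January 17, 2022 is a Monday.
From January 17, 2022 to March 6, 2022 is 49 days inclusive.
49 = 7 × 7, so the span is exactly 7 full weeks.
Each full week contributes 5 weekdays (Mon–Fri): 7 × 5 = 35.
Total: 35.
Holidays: January 17, 2022 (Mon); January 22, 2022 (Sat); February 10, 2022 (Thu); February 26, 2022 (Sat); March 6, 2022 (Sun).
2 of the 5 holidays fall on weekdays; the rest are weekends and were already excluded.
Business days: 35 − 2 = 33.

33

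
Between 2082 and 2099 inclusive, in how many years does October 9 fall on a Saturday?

Day of week of October 9 in each year:
2082: Fri, 2083: Sat ✓, 2084: Mon, 2085: Tue, 2086: Wed, 2087: Thu, 2088: Sat ✓, 2089: Sun, 2090: Mon, 2091: Tue, 2092: Thu, 2093: Fri, 2094: Sat ✓, 2095: Sun, 2096: Tue, 2097: Wed, 2098: Thu, 2099: Fri
Saturdays: 2083, 2088, 2094.

3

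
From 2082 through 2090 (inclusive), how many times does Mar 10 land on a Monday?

1

Day of week of March 10 in each year:
2082: Tue, 2083: Wed, 2084: Fri, 2085: Sat, 2086: Sun, 2087: Mon ✓, 2088: Wed, 2089: Thu, 2090: Fri
Mondays: 2087.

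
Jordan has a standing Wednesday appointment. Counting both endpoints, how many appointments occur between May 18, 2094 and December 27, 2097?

189

May 18, 2094 is a Tuesday.
The range spans 1320 days (inclusive of both endpoints).
1320 = 7 × 188 + 4, so there are 188 full weeks plus 4 extra days.
Each full week contributes one Wednesday: 188 so far.
The 4 extra days are Tue, Wed, Thu, Fri — 1 of them qualifies.
Total: 188 + 1 = 189.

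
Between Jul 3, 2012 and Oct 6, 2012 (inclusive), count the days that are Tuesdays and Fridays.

Jul 3, 2012 is a Tuesday.
From Jul 3, 2012 to Oct 6, 2012 is 96 days inclusive.
96 = 7 × 13 + 5, so there are 13 full weeks plus 5 extra days.
Each full week contributes 2 days from the set (Tue, Fri): 13 × 2 = 26.
The 5 extra days are Tuesday, Wednesday, Thursday, Friday, Saturday — 2 of them qualify.
Total: 26 + 2 = 28.

28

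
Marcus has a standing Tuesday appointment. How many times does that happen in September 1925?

5

1 September 1925 is a Tuesday.
The range spans 30 days (inclusive of both endpoints).
30 = 7 × 4 + 2, so there are 4 full weeks plus 2 extra days.
Each full week contributes one Tuesday: 4 so far.
The 2 extra days are Tue, Wed — 1 of them qualifies.
Total: 4 + 1 = 5.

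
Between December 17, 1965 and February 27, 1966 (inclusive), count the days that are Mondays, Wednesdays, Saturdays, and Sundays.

42

December 17, 1965 is a Friday.
The range spans 73 days (inclusive of both endpoints).
73 = 7 × 10 + 3, so there are 10 full weeks plus 3 extra days.
Each full week contributes 4 days from the set (Mon, Wed, Sat, Sun): 10 × 4 = 40.
The 3 extra days are Fri, Sat, Sun — 2 of them qualify.
Total: 40 + 2 = 42.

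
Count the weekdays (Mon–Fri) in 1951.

261

January 1, 1951 is a Monday.
From January 1, 1951 to December 31, 1951 is 365 days inclusive.
365 = 7 × 52 + 1, so there are 52 full weeks plus 1 extra day.
Each full week contributes 5 weekdays (Mon–Fri): 52 × 5 = 260.
The 1 extra day is Monday — 1 of them qualifies.
Total: 260 + 1 = 261.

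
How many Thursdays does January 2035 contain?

Jan 1, 2035 is a Monday.
From Jan 1, 2035 to Jan 31, 2035 is 31 days inclusive.
31 = 7 × 4 + 3, so there are 4 full weeks plus 3 extra days.
Each full week contributes one Thursday: 4 so far.
The 3 extra days are Monday, Tuesday, Wednesday — none qualify.
Total: 4 + 0 = 4.

4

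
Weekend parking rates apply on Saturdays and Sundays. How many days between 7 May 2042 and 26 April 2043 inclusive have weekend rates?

102

7 May 2042 is a Wednesday.
That's 355 days from start to end, counting both.
355 = 7 × 50 + 5, so there are 50 full weeks plus 5 extra days.
Each full week contributes 2 weekend days (Sat, Sun): 50 × 2 = 100.
The 5 extra days are Wednesday, Thursday, Friday, Saturday, Sunday — 2 of them qualify.
Total: 100 + 2 = 102.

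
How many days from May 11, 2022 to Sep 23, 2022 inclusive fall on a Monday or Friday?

39

May 11, 2022 is a Wednesday.
The range spans 136 days (inclusive of both endpoints).
136 = 7 × 19 + 3, so there are 19 full weeks plus 3 extra days.
Each full week contributes 2 days from the set (Mon, Fri): 19 × 2 = 38.
The 3 extra days are Wed, Thu, Fri — 1 of them qualifies.
Total: 38 + 1 = 39.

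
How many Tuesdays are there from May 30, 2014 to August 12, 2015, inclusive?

May 30, 2014 is a Friday.
From May 30, 2014 to August 12, 2015 is 440 days inclusive.
440 = 7 × 62 + 6, so there are 62 full weeks plus 6 extra days.
Each full week contributes one Tuesday: 62 so far.
The 6 extra days are Fri, Sat, Sun, Mon, Tue, Wed — 1 of them qualifies.
Total: 62 + 1 = 63.

63 Tuesdays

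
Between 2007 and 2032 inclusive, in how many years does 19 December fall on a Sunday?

4

Day of week of December 19 in each year:
2007: Wed, 2008: Fri, 2009: Sat, 2010: Sun ✓, 2011: Mon, 2012: Wed, 2013: Thu, 2014: Fri, 2015: Sat, 2016: Mon, 2017: Tue, 2018: Wed, 2019: Thu, 2020: Sat, 2021: Sun ✓, 2022: Mon, 2023: Tue, 2024: Thu, 2025: Fri, 2026: Sat, 2027: Sun ✓, 2028: Tue, 2029: Wed, 2030: Thu, 2031: Fri, 2032: Sun ✓
Sundays: 2010, 2021, 2027, 2032.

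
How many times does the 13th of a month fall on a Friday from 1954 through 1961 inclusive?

Friday-the-13ths by year:
1954: Aug
1955: May
1956: Jan, Apr, Jul
1957: Sep, Dec
1958: Jun
1959: Feb, Mar, Nov
1960: May
1961: Jan, Oct

14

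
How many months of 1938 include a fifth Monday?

4

A month has five Mondays exactly when Monday falls within its first (length − 28) days.
Jan: 31 days, starts Sat → 5 of Sat, Sun, Mon ✓
Feb: 28 days, starts Tue → 5 of (none)
Mar: 31 days, starts Tue → 5 of Tue, Wed, Thu
Apr: 30 days, starts Fri → 5 of Fri, Sat
May: 31 days, starts Sun → 5 of Sun, Mon, Tue ✓
Jun: 30 days, starts Wed → 5 of Wed, Thu
Jul: 31 days, starts Fri → 5 of Fri, Sat, Sun
Aug: 31 days, starts Mon → 5 of Mon, Tue, Wed ✓
Sep: 30 days, starts Thu → 5 of Thu, Fri
Oct: 31 days, starts Sat → 5 of Sat, Sun, Mon ✓
Nov: 30 days, starts Tue → 5 of Tue, Wed
Dec: 31 days, starts Thu → 5 of Thu, Fri, Sat
Months with five Mondays: Jan, May, Aug, Oct.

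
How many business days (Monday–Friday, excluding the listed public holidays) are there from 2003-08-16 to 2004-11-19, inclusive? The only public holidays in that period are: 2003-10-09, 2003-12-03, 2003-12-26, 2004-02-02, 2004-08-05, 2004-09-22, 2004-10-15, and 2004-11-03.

2003-08-16 is a Saturday.
That's 462 days from start to end, counting both.
462 = 7 × 66, so the span is exactly 66 full weeks.
Each full week contributes 5 weekdays (Mon–Fri): 66 × 5 = 330.
Holidays: 2003-10-09 (Thu); 2003-12-03 (Wed); 2003-12-26 (Fri); 2004-02-02 (Mon); 2004-08-05 (Thu); 2004-09-22 (Wed); 2004-10-15 (Fri); 2004-11-03 (Wed).
All 8 holidays fall on weekdays, so subtract 8.
Business days: 330 − 8 = 322.

322 business days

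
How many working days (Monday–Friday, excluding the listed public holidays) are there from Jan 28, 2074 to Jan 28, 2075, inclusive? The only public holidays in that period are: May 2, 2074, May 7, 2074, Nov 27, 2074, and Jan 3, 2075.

257 working days

Jan 28, 2074 is a Sunday.
From Jan 28, 2074 to Jan 28, 2075 is 366 days inclusive.
366 = 7 × 52 + 2, so there are 52 full weeks plus 2 extra days.
Each full week contributes 5 weekdays (Mon–Fri): 52 × 5 = 260.
The 2 extra days are Sunday, Monday — 1 of them qualifies.
Total: 260 + 1 = 261.
Holidays: May 2, 2074 (Wed); May 7, 2074 (Mon); Nov 27, 2074 (Tue); Jan 3, 2075 (Thu).
All 4 holidays fall on weekdays, so subtract 4.
Business days: 261 − 4 = 257.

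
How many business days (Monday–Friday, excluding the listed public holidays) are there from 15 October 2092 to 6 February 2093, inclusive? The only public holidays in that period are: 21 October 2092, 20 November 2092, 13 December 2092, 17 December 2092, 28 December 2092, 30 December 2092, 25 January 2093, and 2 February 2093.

78 business days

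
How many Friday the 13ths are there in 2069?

The 13th falls on a Friday when the month's 13th has weekday Fri.
Jan 13 is Sun; Feb 13 is Wed; Mar 13 is Wed; Apr 13 is Sat; May 13 is Mon; Jun 13 is Thu; Jul 13 is Sat; Aug 13 is Tue; Sep 13 is Fri ✓; Oct 13 is Sun; Nov 13 is Wed; Dec 13 is Fri ✓.
Friday the 13ths: Sep, Dec.

2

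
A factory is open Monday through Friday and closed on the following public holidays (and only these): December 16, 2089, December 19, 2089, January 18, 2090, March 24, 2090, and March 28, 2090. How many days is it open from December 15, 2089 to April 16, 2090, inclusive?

December 15, 2089 is a Thursday.
That's 123 days from start to end, counting both.
123 = 7 × 17 + 4, so there are 17 full weeks plus 4 extra days.
Each full week contributes 5 weekdays (Mon–Fri): 17 × 5 = 85.
The 4 extra days are Thursday, Friday, Saturday, Sunday — 2 of them qualify.
Total: 85 + 2 = 87.
Holidays: December 16, 2089 (Fri); December 19, 2089 (Mon); January 18, 2090 (Wed); March 24, 2090 (Fri); March 28, 2090 (Tue).
All 5 holidays fall on weekdays, so subtract 5.
Business days: 87 − 5 = 82.

82 working days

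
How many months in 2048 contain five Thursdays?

5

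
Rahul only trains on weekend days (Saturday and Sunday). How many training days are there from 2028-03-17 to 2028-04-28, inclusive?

2028-03-17 is a Friday.
The range spans 43 days (inclusive of both endpoints).
43 = 7 × 6 + 1, so there are 6 full weeks plus 1 extra day.
Each full week contributes 2 weekend days (Sat, Sun): 6 × 2 = 12.
The 1 extra day is Fri — none qualify.
Total: 12 + 0 = 12.

12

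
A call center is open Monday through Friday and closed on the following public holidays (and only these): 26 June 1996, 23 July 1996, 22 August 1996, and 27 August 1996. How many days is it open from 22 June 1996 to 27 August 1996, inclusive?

22 June 1996 is a Saturday.
The range spans 67 days (inclusive of both endpoints).
67 = 7 × 9 + 4, so there are 9 full weeks plus 4 extra days.
Each full week contributes 5 weekdays (Mon–Fri): 9 × 5 = 45.
The 4 extra days are Saturday, Sunday, Monday, Tuesday — 2 of them qualify.
Total: 45 + 2 = 47.
Holidays: 26 June 1996 (Wed); 23 July 1996 (Tue); 22 August 1996 (Thu); 27 August 1996 (Tue).
All 4 holidays fall on weekdays, so subtract 4.
Business days: 47 − 4 = 43.

43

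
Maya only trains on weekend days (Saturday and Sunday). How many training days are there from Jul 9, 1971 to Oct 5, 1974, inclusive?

339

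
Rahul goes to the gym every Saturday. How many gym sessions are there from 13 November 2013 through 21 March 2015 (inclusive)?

13 November 2013 is a Wednesday.
That's 494 days from start to end, counting both.
494 = 7 × 70 + 4, so there are 70 full weeks plus 4 extra days.
Each full week contributes one Saturday: 70 so far.
The 4 extra days are Wed, Thu, Fri, Sat — 1 of them qualifies.
Total: 70 + 1 = 71.

71 Saturdays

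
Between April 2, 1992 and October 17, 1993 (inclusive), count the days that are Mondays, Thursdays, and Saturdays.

April 2, 1992 is a Thursday.
That's 564 days from start to end, counting both.
564 = 7 × 80 + 4, so there are 80 full weeks plus 4 extra days.
Each full week contributes 3 days from the set (Mon, Thu, Sat): 80 × 3 = 240.
The 4 extra days are Thursday, Friday, Saturday, Sunday — 2 of them qualify.
Total: 240 + 2 = 242.

242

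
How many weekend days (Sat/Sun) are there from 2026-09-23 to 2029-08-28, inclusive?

2026-09-23 is a Wednesday.
The range spans 1071 days (inclusive of both endpoints).
1071 = 7 × 153, so the span is exactly 153 full weeks.
Each full week contributes 2 weekend days (Sat, Sun): 153 × 2 = 306.
Total: 306.

306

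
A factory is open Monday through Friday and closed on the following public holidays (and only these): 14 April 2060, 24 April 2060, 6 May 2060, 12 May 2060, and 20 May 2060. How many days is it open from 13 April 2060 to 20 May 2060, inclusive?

24

13 April 2060 is a Tuesday.
The range spans 38 days (inclusive of both endpoints).
38 = 7 × 5 + 3, so there are 5 full weeks plus 3 extra days.
Each full week contributes 5 weekdays (Mon–Fri): 5 × 5 = 25.
The 3 extra days are Tuesday, Wednesday, Thursday — 3 of them qualify.
Total: 25 + 3 = 28.
Holidays: 14 April 2060 (Wed); 24 April 2060 (Sat); 6 May 2060 (Thu); 12 May 2060 (Wed); 20 May 2060 (Thu).
4 of the 5 holidays fall on weekdays; the rest are weekends and were already excluded.
Business days: 28 − 4 = 24.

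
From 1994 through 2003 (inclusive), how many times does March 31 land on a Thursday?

1

Day of week of March 31 in each year:
1994: Thu ✓, 1995: Fri, 1996: Sun, 1997: Mon, 1998: Tue, 1999: Wed, 2000: Fri, 2001: Sat, 2002: Sun, 2003: Mon
Thursdays: 1994.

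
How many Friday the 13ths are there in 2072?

The 13th falls on a Friday when the month's 13th has weekday Fri.
Jan 13 is Wed; Feb 13 is Sat; Mar 13 is Sun; Apr 13 is Wed; May 13 is Fri ✓; Jun 13 is Mon; Jul 13 is Wed; Aug 13 is Sat; Sep 13 is Tue; Oct 13 is Thu; Nov 13 is Sun; Dec 13 is Tue.
Friday the 13ths: May.

1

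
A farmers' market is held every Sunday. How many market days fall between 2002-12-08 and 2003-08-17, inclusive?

37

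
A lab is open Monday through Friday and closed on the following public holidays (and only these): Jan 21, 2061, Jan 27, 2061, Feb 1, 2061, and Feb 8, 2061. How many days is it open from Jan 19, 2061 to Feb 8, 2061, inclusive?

11 working days

Jan 19, 2061 is a Wednesday.
That's 21 days from start to end, counting both.
21 = 7 × 3, so the span is exactly 3 full weeks.
Each full week contributes 5 weekdays (Mon–Fri): 3 × 5 = 15.
Holidays: Jan 21, 2061 (Fri); Jan 27, 2061 (Thu); Feb 1, 2061 (Tue); Feb 8, 2061 (Tue).
All 4 holidays fall on weekdays, so subtract 4.
Business days: 15 − 4 = 11.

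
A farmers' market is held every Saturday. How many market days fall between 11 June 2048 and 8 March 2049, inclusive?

11 June 2048 is a Thursday.
The range spans 271 days (inclusive of both endpoints).
271 = 7 × 38 + 5, so there are 38 full weeks plus 5 extra days.
Each full week contributes one Saturday: 38 so far.
The 5 extra days are Thu, Fri, Sat, Sun, Mon — 1 of them qualifies.
Total: 38 + 1 = 39.

39 Saturdays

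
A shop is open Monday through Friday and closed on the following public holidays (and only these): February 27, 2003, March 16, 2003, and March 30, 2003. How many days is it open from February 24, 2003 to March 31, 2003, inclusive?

25

February 24, 2003 is a Monday.
The range spans 36 days (inclusive of both endpoints).
36 = 7 × 5 + 1, so there are 5 full weeks plus 1 extra day.
Each full week contributes 5 weekdays (Mon–Fri): 5 × 5 = 25.
The 1 extra day is Mon — 1 of them qualifies.
Total: 25 + 1 = 26.
Holidays: February 27, 2003 (Thu); March 16, 2003 (Sun); March 30, 2003 (Sun).
1 of the 3 holidays fall on weekdays; the rest are weekends and were already excluded.
Business days: 26 − 1 = 25.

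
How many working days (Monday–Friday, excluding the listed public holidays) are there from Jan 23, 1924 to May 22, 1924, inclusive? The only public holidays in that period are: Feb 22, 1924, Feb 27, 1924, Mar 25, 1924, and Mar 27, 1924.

83 working days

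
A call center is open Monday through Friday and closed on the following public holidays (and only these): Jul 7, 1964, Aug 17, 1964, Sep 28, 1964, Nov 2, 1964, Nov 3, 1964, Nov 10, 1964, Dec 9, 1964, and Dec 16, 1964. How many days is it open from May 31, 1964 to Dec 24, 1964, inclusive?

May 31, 1964 is a Sunday.
From May 31, 1964 to Dec 24, 1964 is 208 days inclusive.
208 = 7 × 29 + 5, so there are 29 full weeks plus 5 extra days.
Each full week contributes 5 weekdays (Mon–Fri): 29 × 5 = 145.
The 5 extra days are Sun, Mon, Tue, Wed, Thu — 4 of them qualify.
Total: 145 + 4 = 149.
Holidays: Jul 7, 1964 (Tue); Aug 17, 1964 (Mon); Sep 28, 1964 (Mon); Nov 2, 1964 (Mon); Nov 3, 1964 (Tue); Nov 10, 1964 (Tue); Dec 9, 1964 (Wed); Dec 16, 1964 (Wed).
All 8 holidays fall on weekdays, so subtract 8.
Business days: 149 − 8 = 141.

141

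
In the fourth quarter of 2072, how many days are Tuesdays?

October 1, 2072 is a Saturday.
From October 1, 2072 to December 31, 2072 is 92 days inclusive.
92 = 7 × 13 + 1, so there are 13 full weeks plus 1 extra day.
Each full week contributes one Tuesday: 13 so far.
The 1 extra day is Sat — none qualify.
Total: 13 + 0 = 13.

13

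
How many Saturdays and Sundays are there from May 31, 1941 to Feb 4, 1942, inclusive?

May 31, 1941 is a Saturday.
That's 250 days from start to end, counting both.
250 = 7 × 35 + 5, so there are 35 full weeks plus 5 extra days.
Each full week contributes 2 weekend days (Sat, Sun): 35 × 2 = 70.
The 5 extra days are Saturday, Sunday, Monday, Tuesday, Wednesday — 2 of them qualify.
Total: 70 + 2 = 72.

72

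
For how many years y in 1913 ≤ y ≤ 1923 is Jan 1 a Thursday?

Day of week of January 1 in each year:
1913: Wed, 1914: Thu ✓, 1915: Fri, 1916: Sat, 1917: Mon, 1918: Tue, 1919: Wed, 1920: Thu ✓, 1921: Sat, 1922: Sun, 1923: Mon
Thursdays: 1914, 1920.

2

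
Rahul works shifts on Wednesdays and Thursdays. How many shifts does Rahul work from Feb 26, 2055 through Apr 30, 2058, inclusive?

Feb 26, 2055 is a Friday.
That's 1160 days from start to end, counting both.
1160 = 7 × 165 + 5, so there are 165 full weeks plus 5 extra days.
Each full week contributes 2 days from the set (Wed, Thu): 165 × 2 = 330.
The 5 extra days are Fri, Sat, Sun, Mon, Tue — none qualify.
Total: 330 + 0 = 330.

330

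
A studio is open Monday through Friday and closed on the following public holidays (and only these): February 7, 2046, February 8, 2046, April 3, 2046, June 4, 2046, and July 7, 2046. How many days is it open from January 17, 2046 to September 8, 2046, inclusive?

164

January 17, 2046 is a Wednesday.
That's 235 days from start to end, counting both.
235 = 7 × 33 + 4, so there are 33 full weeks plus 4 extra days.
Each full week contributes 5 weekdays (Mon–Fri): 33 × 5 = 165.
The 4 extra days are Wednesday, Thursday, Friday, Saturday — 3 of them qualify.
Total: 165 + 3 = 168.
Holidays: February 7, 2046 (Wed); February 8, 2046 (Thu); April 3, 2046 (Tue); June 4, 2046 (Mon); July 7, 2046 (Sat).
4 of the 5 holidays fall on weekdays; the rest are weekends and were already excluded.
Business days: 168 − 4 = 164.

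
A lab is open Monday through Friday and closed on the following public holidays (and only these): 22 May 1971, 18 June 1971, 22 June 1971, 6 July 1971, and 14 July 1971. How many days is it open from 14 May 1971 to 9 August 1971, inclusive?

58 working days

14 May 1971 is a Friday.
From 14 May 1971 to 9 August 1971 is 88 days inclusive.
88 = 7 × 12 + 4, so there are 12 full weeks plus 4 extra days.
Each full week contributes 5 weekdays (Mon–Fri): 12 × 5 = 60.
The 4 extra days are Friday, Saturday, Sunday, Monday — 2 of them qualify.
Total: 60 + 2 = 62.
Holidays: 22 May 1971 (Sat); 18 June 1971 (Fri); 22 June 1971 (Tue); 6 July 1971 (Tue); 14 July 1971 (Wed).
4 of the 5 holidays fall on weekdays; the rest are weekends and were already excluded.
Business days: 62 − 4 = 58.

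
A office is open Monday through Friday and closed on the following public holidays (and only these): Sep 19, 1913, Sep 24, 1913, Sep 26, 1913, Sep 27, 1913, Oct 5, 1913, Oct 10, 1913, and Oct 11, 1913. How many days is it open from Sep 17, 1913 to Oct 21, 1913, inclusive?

21 working days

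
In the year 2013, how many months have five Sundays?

4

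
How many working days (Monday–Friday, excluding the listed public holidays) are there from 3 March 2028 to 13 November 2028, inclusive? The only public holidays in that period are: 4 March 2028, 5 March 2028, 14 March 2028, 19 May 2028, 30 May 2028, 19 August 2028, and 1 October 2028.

179

3 March 2028 is a Friday.
From 3 March 2028 to 13 November 2028 is 256 days inclusive.
256 = 7 × 36 + 4, so there are 36 full weeks plus 4 extra days.
Each full week contributes 5 weekdays (Mon–Fri): 36 × 5 = 180.
The 4 extra days are Friday, Saturday, Sunday, Monday — 2 of them qualify.
Total: 180 + 2 = 182.
Holidays: 4 March 2028 (Sat); 5 March 2028 (Sun); 14 March 2028 (Tue); 19 May 2028 (Fri); 30 May 2028 (Tue); 19 August 2028 (Sat); 1 October 2028 (Sun).
3 of the 7 holidays fall on weekdays; the rest are weekends and were already excluded.
Business days: 182 − 3 = 179.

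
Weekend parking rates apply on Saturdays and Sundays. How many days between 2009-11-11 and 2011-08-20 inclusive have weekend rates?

185

2009-11-11 is a Wednesday.
From 2009-11-11 to 2011-08-20 is 648 days inclusive.
648 = 7 × 92 + 4, so there are 92 full weeks plus 4 extra days.
Each full week contributes 2 weekend days (Sat, Sun): 92 × 2 = 184.
The 4 extra days are Wed, Thu, Fri, Sat — 1 of them qualifies.
Total: 184 + 1 = 185.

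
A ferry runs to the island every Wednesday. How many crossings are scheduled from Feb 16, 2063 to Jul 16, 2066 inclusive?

178

Feb 16, 2063 is a Friday.
From Feb 16, 2063 to Jul 16, 2066 is 1247 days inclusive.
1247 = 7 × 178 + 1, so there are 178 full weeks plus 1 extra day.
Each full week contributes one Wednesday: 178 so far.
The 1 extra day is Friday — none qualify.
Total: 178 + 0 = 178.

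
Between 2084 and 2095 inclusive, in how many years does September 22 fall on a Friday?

2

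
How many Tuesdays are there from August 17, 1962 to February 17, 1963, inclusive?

26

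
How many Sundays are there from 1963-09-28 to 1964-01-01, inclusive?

14 Sundays

1963-09-28 is a Saturday.
That's 96 days from start to end, counting both.
96 = 7 × 13 + 5, so there are 13 full weeks plus 5 extra days.
Each full week contributes one Sunday: 13 so far.
The 5 extra days are Saturday, Sunday, Monday, Tuesday, Wednesday — 1 of them qualifies.
Total: 13 + 1 = 14.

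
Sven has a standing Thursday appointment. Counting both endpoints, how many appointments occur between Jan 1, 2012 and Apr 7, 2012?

Jan 1, 2012 is a Sunday.
The range spans 98 days (inclusive of both endpoints).
98 = 7 × 14, so the span is exactly 14 full weeks.
Each full week contributes one Thursday: 14 so far.
Total: 14.

14 Thursdays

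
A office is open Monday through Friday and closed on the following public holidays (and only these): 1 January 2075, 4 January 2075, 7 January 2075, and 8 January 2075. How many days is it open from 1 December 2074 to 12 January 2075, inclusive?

26 working days

1 December 2074 is a Saturday.
From 1 December 2074 to 12 January 2075 is 43 days inclusive.
43 = 7 × 6 + 1, so there are 6 full weeks plus 1 extra day.
Each full week contributes 5 weekdays (Mon–Fri): 6 × 5 = 30.
The 1 extra day is Saturday — none qualify.
Total: 30 + 0 = 30.
Holidays: 1 January 2075 (Tue); 4 January 2075 (Fri); 7 January 2075 (Mon); 8 January 2075 (Tue).
All 4 holidays fall on weekdays, so subtract 4.
Business days: 30 − 4 = 26.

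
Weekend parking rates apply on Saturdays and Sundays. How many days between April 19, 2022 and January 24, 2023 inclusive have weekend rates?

80

April 19, 2022 is a Tuesday.
From April 19, 2022 to January 24, 2023 is 281 days inclusive.
281 = 7 × 40 + 1, so there are 40 full weeks plus 1 extra day.
Each full week contributes 2 weekend days (Sat, Sun): 40 × 2 = 80.
The 1 extra day is Tue — none qualify.
Total: 80 + 0 = 80.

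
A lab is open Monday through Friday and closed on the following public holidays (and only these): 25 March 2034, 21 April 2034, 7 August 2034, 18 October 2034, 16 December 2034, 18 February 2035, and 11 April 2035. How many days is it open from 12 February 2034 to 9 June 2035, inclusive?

341

12 February 2034 is a Sunday.
That's 483 days from start to end, counting both.
483 = 7 × 69, so the span is exactly 69 full weeks.
Each full week contributes 5 weekdays (Mon–Fri): 69 × 5 = 345.
Total: 345.
Holidays: 25 March 2034 (Sat); 21 April 2034 (Fri); 7 August 2034 (Mon); 18 October 2034 (Wed); 16 December 2034 (Sat); 18 February 2035 (Sun); 11 April 2035 (Wed).
4 of the 7 holidays fall on weekdays; the rest are weekends and were already excluded.
Business days: 345 − 4 = 341.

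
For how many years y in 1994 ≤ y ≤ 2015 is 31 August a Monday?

Day of week of August 31 in each year:
1994: Wed, 1995: Thu, 1996: Sat, 1997: Sun, 1998: Mon ✓, 1999: Tue, 2000: Thu, 2001: Fri, 2002: Sat, 2003: Sun, 2004: Tue, 2005: Wed, 2006: Thu, 2007: Fri, 2008: Sun, 2009: Mon ✓, 2010: Tue, 2011: Wed, 2012: Fri, 2013: Sat, 2014: Sun, 2015: Mon ✓
Mondays: 1998, 2009, 2015.

3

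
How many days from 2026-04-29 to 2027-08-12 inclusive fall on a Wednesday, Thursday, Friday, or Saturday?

2026-04-29 is a Wednesday.
From 2026-04-29 to 2027-08-12 is 471 days inclusive.
471 = 7 × 67 + 2, so there are 67 full weeks plus 2 extra days.
Each full week contributes 4 days from the set (Wed, Thu, Fri, Sat): 67 × 4 = 268.
The 2 extra days are Wed, Thu — 2 of them qualify.
Total: 268 + 2 = 270.

270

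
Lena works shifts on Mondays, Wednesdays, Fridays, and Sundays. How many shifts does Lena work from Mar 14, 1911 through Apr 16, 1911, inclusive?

19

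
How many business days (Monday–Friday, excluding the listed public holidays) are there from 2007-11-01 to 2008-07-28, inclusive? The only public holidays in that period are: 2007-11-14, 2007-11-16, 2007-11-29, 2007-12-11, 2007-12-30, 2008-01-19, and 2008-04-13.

2007-11-01 is a Thursday.
That's 271 days from start to end, counting both.
271 = 7 × 38 + 5, so there are 38 full weeks plus 5 extra days.
Each full week contributes 5 weekdays (Mon–Fri): 38 × 5 = 190.
The 5 extra days are Thursday, Friday, Saturday, Sunday, Monday — 3 of them qualify.
Total: 190 + 3 = 193.
Holidays: 2007-11-14 (Wed); 2007-11-16 (Fri); 2007-11-29 (Thu); 2007-12-11 (Tue); 2007-12-30 (Sun); 2008-01-19 (Sat); 2008-04-13 (Sun).
4 of the 7 holidays fall on weekdays; the rest are weekends and were already excluded.
Business days: 193 − 4 = 189.

189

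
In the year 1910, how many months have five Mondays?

4

A month has five Mondays exactly when Monday falls within its first (length − 28) days.
Jan: 31 days, starts Sat → 5 of Sat, Sun, Mon ✓
Feb: 28 days, starts Tue → 5 of (none)
Mar: 31 days, starts Tue → 5 of Tue, Wed, Thu
Apr: 30 days, starts Fri → 5 of Fri, Sat
May: 31 days, starts Sun → 5 of Sun, Mon, Tue ✓
Jun: 30 days, starts Wed → 5 of Wed, Thu
Jul: 31 days, starts Fri → 5 of Fri, Sat, Sun
Aug: 31 days, starts Mon → 5 of Mon, Tue, Wed ✓
Sep: 30 days, starts Thu → 5 of Thu, Fri
Oct: 31 days, starts Sat → 5 of Sat, Sun, Mon ✓
Nov: 30 days, starts Tue → 5 of Tue, Wed
Dec: 31 days, starts Thu → 5 of Thu, Fri, Sat
Months with five Mondays: Jan, May, Aug, Oct.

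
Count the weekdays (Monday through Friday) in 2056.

260 weekdays

2056-01-01 is a Saturday.
That's 366 days from start to end, counting both.
366 = 7 × 52 + 2, so there are 52 full weeks plus 2 extra days.
Each full week contributes 5 weekdays (Mon–Fri): 52 × 5 = 260.
The 2 extra days are Sat, Sun — none qualify.
Total: 260 + 0 = 260.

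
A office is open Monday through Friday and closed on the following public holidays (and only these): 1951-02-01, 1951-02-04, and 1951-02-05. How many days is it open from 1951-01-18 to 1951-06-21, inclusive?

109

1951-01-18 is a Thursday.
That's 155 days from start to end, counting both.
155 = 7 × 22 + 1, so there are 22 full weeks plus 1 extra day.
Each full week contributes 5 weekdays (Mon–Fri): 22 × 5 = 110.
The 1 extra day is Thursday — 1 of them qualifies.
Total: 110 + 1 = 111.
Holidays: 1951-02-01 (Thu); 1951-02-04 (Sun); 1951-02-05 (Mon).
2 of the 3 holidays fall on weekdays; the rest are weekends and were already excluded.
Business days: 111 − 2 = 109.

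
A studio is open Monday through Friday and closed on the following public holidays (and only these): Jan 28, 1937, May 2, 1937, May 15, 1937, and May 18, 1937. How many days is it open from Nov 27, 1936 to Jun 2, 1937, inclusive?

132 working days

Nov 27, 1936 is a Friday.
That's 188 days from start to end, counting both.
188 = 7 × 26 + 6, so there are 26 full weeks plus 6 extra days.
Each full week contributes 5 weekdays (Mon–Fri): 26 × 5 = 130.
The 6 extra days are Friday, Saturday, Sunday, Monday, Tuesday, Wednesday — 4 of them qualify.
Total: 130 + 4 = 134.
Holidays: Jan 28, 1937 (Thu); May 2, 1937 (Sun); May 15, 1937 (Sat); May 18, 1937 (Tue).
2 of the 4 holidays fall on weekdays; the rest are weekends and were already excluded.
Business days: 134 − 2 = 132.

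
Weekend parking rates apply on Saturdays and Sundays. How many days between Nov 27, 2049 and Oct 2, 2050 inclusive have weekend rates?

90

Nov 27, 2049 is a Saturday.
From Nov 27, 2049 to Oct 2, 2050 is 310 days inclusive.
310 = 7 × 44 + 2, so there are 44 full weeks plus 2 extra days.
Each full week contributes 2 weekend days (Sat, Sun): 44 × 2 = 88.
The 2 extra days are Sat, Sun — 2 of them qualify.
Total: 88 + 2 = 90.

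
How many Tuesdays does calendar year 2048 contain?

52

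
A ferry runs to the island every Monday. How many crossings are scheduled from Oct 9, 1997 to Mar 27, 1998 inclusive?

24

Oct 9, 1997 is a Thursday.
From Oct 9, 1997 to Mar 27, 1998 is 170 days inclusive.
170 = 7 × 24 + 2, so there are 24 full weeks plus 2 extra days.
Each full week contributes one Monday: 24 so far.
The 2 extra days are Thursday, Friday — none qualify.
Total: 24 + 0 = 24.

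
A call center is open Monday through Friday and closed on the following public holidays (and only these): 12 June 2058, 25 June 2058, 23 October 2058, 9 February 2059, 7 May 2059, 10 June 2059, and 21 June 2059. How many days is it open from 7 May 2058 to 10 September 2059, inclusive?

347

7 May 2058 is a Tuesday.
From 7 May 2058 to 10 September 2059 is 492 days inclusive.
492 = 7 × 70 + 2, so there are 70 full weeks plus 2 extra days.
Each full week contributes 5 weekdays (Mon–Fri): 70 × 5 = 350.
The 2 extra days are Tuesday, Wednesday — 2 of them qualify.
Total: 350 + 2 = 352.
Holidays: 12 June 2058 (Wed); 25 June 2058 (Tue); 23 October 2058 (Wed); 9 February 2059 (Sun); 7 May 2059 (Wed); 10 June 2059 (Tue); 21 June 2059 (Sat).
5 of the 7 holidays fall on weekdays; the rest are weekends and were already excluded.
Business days: 352 − 5 = 347.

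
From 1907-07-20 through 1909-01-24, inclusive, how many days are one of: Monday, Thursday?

1907-07-20 is a Saturday.
That's 555 days from start to end, counting both.
555 = 7 × 79 + 2, so there are 79 full weeks plus 2 extra days.
Each full week contributes 2 days from the set (Mon, Thu): 79 × 2 = 158.
The 2 extra days are Sat, Sun — none qualify.
Total: 158 + 0 = 158.

158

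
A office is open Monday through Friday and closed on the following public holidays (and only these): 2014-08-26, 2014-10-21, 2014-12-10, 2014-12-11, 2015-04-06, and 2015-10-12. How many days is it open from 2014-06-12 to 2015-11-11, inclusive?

2014-06-12 is a Thursday.
From 2014-06-12 to 2015-11-11 is 518 days inclusive.
518 = 7 × 74, so the span is exactly 74 full weeks.
Each full week contributes 5 weekdays (Mon–Fri): 74 × 5 = 370.
Holidays: 2014-08-26 (Tue); 2014-10-21 (Tue); 2014-12-10 (Wed); 2014-12-11 (Thu); 2015-04-06 (Mon); 2015-10-12 (Mon).
All 6 holidays fall on weekdays, so subtract 6.
Business days: 370 − 6 = 364.

364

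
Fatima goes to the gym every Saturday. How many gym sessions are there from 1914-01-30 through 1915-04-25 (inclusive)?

1914-01-30 is a Friday.
That's 451 days from start to end, counting both.
451 = 7 × 64 + 3, so there are 64 full weeks plus 3 extra days.
Each full week contributes one Saturday: 64 so far.
The 3 extra days are Friday, Saturday, Sunday — 1 of them qualifies.
Total: 64 + 1 = 65.

65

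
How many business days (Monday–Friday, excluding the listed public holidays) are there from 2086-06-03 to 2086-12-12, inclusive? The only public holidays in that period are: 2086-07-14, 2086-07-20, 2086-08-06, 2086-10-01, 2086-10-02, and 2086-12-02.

2086-06-03 is a Monday.
The range spans 193 days (inclusive of both endpoints).
193 = 7 × 27 + 4, so there are 27 full weeks plus 4 extra days.
Each full week contributes 5 weekdays (Mon–Fri): 27 × 5 = 135.
The 4 extra days are Monday, Tuesday, Wednesday, Thursday — 4 of them qualify.
Total: 135 + 4 = 139.
Holidays: 2086-07-14 (Sun); 2086-07-20 (Sat); 2086-08-06 (Tue); 2086-10-01 (Tue); 2086-10-02 (Wed); 2086-12-02 (Mon).
4 of the 6 holidays fall on weekdays; the rest are weekends and were already excluded.
Business days: 139 − 4 = 135.

135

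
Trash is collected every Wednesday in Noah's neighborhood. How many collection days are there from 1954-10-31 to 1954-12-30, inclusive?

9 Wednesdays

1954-10-31 is a Sunday.
The range spans 61 days (inclusive of both endpoints).
61 = 7 × 8 + 5, so there are 8 full weeks plus 5 extra days.
Each full week contributes one Wednesday: 8 so far.
The 5 extra days are Sun, Mon, Tue, Wed, Thu — 1 of them qualifies.
Total: 8 + 1 = 9.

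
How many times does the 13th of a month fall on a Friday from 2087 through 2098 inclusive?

20

Friday-the-13ths by year:
2087: Jun
2088: Feb, Aug
2089: May
2090: Jan, Oct
2091: Apr, Jul
2092: Jun
2093: Feb, Mar, Nov
2094: Aug
2095: May
2096: Jan, Apr, Jul
2097: Sep, Dec
2098: Jun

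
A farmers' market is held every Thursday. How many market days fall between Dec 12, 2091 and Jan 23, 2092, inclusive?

6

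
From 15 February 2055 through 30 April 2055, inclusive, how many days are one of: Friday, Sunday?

21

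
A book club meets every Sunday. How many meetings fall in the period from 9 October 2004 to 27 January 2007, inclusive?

120 Sundays

9 October 2004 is a Saturday.
That's 841 days from start to end, counting both.
841 = 7 × 120 + 1, so there are 120 full weeks plus 1 extra day.
Each full week contributes one Sunday: 120 so far.
The 1 extra day is Sat — none qualify.
Total: 120 + 0 = 120.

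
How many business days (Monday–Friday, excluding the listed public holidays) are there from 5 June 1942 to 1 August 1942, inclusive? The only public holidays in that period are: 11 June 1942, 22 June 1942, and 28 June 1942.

5 June 1942 is a Friday.
That's 58 days from start to end, counting both.
58 = 7 × 8 + 2, so there are 8 full weeks plus 2 extra days.
Each full week contributes 5 weekdays (Mon–Fri): 8 × 5 = 40.
The 2 extra days are Friday, Saturday — 1 of them qualifies.
Total: 40 + 1 = 41.
Holidays: 11 June 1942 (Thu); 22 June 1942 (Mon); 28 June 1942 (Sun).
2 of the 3 holidays fall on weekdays; the rest are weekends and were already excluded.
Business days: 41 − 2 = 39.

39 business days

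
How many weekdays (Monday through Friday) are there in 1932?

1932-01-01 is a Friday.
That's 366 days from start to end, counting both.
366 = 7 × 52 + 2, so there are 52 full weeks plus 2 extra days.
Each full week contributes 5 weekdays (Mon–Fri): 52 × 5 = 260.
The 2 extra days are Friday, Saturday — 1 of them qualifies.
Total: 260 + 1 = 261.

261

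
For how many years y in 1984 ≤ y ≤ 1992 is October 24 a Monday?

1

Day of week of October 24 in each year:
1984: Wed, 1985: Thu, 1986: Fri, 1987: Sat, 1988: Mon ✓, 1989: Tue, 1990: Wed, 1991: Thu, 1992: Sat
Mondays: 1988.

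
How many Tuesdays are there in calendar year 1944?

52

1 January 1944 is a Saturday.
That's 366 days from start to end, counting both.
366 = 7 × 52 + 2, so there are 52 full weeks plus 2 extra days.
Each full week contributes one Tuesday: 52 so far.
The 2 extra days are Sat, Sun — none qualify.
Total: 52 + 0 = 52.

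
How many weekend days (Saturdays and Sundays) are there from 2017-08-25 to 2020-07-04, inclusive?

2017-08-25 is a Friday.
The range spans 1045 days (inclusive of both endpoints).
1045 = 7 × 149 + 2, so there are 149 full weeks plus 2 extra days.
Each full week contributes 2 weekend days (Sat, Sun): 149 × 2 = 298.
The 2 extra days are Friday, Saturday — 1 of them qualifies.
Total: 298 + 1 = 299.

299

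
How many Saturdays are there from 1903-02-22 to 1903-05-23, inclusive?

13

1903-02-22 is a Sunday.
That's 91 days from start to end, counting both.
91 = 7 × 13, so the span is exactly 13 full weeks.
Each full week contributes one Saturday: 13 so far.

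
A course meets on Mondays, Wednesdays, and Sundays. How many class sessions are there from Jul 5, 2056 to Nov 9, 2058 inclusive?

Jul 5, 2056 is a Wednesday.
The range spans 858 days (inclusive of both endpoints).
858 = 7 × 122 + 4, so there are 122 full weeks plus 4 extra days.
Each full week contributes 3 days from the set (Mon, Wed, Sun): 122 × 3 = 366.
The 4 extra days are Wednesday, Thursday, Friday, Saturday — 1 of them qualifies.
Total: 366 + 1 = 367.

367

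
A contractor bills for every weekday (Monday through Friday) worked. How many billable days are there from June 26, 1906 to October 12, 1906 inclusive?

June 26, 1906 is a Tuesday.
From June 26, 1906 to October 12, 1906 is 109 days inclusive.
109 = 7 × 15 + 4, so there are 15 full weeks plus 4 extra days.
Each full week contributes 5 weekdays (Mon–Fri): 15 × 5 = 75.
The 4 extra days are Tue, Wed, Thu, Fri — 4 of them qualify.
Total: 75 + 4 = 79.

79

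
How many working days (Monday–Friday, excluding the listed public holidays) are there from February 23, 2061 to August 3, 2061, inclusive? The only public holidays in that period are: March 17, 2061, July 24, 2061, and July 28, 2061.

February 23, 2061 is a Wednesday.
The range spans 162 days (inclusive of both endpoints).
162 = 7 × 23 + 1, so there are 23 full weeks plus 1 extra day.
Each full week contributes 5 weekdays (Mon–Fri): 23 × 5 = 115.
The 1 extra day is Wednesday — 1 of them qualifies.
Total: 115 + 1 = 116.
Holidays: March 17, 2061 (Thu); July 24, 2061 (Sun); July 28, 2061 (Thu).
2 of the 3 holidays fall on weekdays; the rest are weekends and were already excluded.
Business days: 116 − 2 = 114.

114 working days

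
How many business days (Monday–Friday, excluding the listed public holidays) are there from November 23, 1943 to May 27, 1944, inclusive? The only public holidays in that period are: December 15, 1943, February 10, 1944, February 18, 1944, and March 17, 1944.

November 23, 1943 is a Tuesday.
That's 187 days from start to end, counting both.
187 = 7 × 26 + 5, so there are 26 full weeks plus 5 extra days.
Each full week contributes 5 weekdays (Mon–Fri): 26 × 5 = 130.
The 5 extra days are Tuesday, Wednesday, Thursday, Friday, Saturday — 4 of them qualify.
Total: 130 + 4 = 134.
Holidays: December 15, 1943 (Wed); February 10, 1944 (Thu); February 18, 1944 (Fri); March 17, 1944 (Fri).
All 4 holidays fall on weekdays, so subtract 4.
Business days: 134 − 4 = 130.

130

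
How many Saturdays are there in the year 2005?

53

January 1, 2005 is a Saturday.
The range spans 365 days (inclusive of both endpoints).
365 = 7 × 52 + 1, so there are 52 full weeks plus 1 extra day.
Each full week contributes one Saturday: 52 so far.
The 1 extra day is Sat — 1 of them qualifies.
Total: 52 + 1 = 53.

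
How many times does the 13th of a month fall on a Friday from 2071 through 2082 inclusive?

22

Friday-the-13ths by year:
2071: Feb, Mar, Nov
2072: May
2073: Jan, Oct
2074: Apr, Jul
2075: Sep, Dec
2076: Mar, Nov
2077: Aug
2078: May
2079: Jan, Oct
2080: Sep, Dec
2081: Jun
2082: Feb, Mar, Nov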